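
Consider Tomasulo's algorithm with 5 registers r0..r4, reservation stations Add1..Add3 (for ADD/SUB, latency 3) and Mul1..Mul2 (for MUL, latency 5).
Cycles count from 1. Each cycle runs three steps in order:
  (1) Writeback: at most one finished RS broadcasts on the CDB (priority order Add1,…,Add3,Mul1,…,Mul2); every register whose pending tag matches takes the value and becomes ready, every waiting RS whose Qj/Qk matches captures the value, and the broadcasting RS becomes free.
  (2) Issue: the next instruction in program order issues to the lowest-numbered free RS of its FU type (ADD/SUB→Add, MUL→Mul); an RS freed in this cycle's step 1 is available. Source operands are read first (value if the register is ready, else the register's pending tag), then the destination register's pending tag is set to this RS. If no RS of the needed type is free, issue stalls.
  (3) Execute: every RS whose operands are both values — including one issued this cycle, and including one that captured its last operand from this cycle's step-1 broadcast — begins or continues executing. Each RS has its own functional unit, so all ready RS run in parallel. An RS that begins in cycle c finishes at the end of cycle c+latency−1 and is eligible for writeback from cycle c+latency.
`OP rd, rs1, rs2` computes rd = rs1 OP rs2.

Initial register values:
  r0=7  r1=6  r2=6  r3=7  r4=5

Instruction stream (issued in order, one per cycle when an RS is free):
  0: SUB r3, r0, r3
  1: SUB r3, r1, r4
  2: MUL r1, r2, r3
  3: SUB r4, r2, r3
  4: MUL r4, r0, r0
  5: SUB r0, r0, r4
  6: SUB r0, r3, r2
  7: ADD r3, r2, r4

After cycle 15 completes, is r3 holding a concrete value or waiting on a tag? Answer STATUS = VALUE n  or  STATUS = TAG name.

STATUS = VALUE 55

  c1: issue SUB r3<-Add1  regs: r0:7,r1:6,r2:6,r3:Add1,r4:5
  c2: issue SUB r3<-Add2  regs: r0:7,r1:6,r2:6,r3:Add2,r4:5
  c3: issue MUL r1<-Mul1  regs: r0:7,r1:Mul1,r2:6,r3:Add2,r4:5
  c4: CDB Add1=0; issue SUB r4<-Add1  regs: r0:7,r1:Mul1,r2:6,r3:Add2,r4:Add1
  c5: CDB Add2=1; issue MUL r4<-Mul2  regs: r0:7,r1:Mul1,r2:6,r3:1,r4:Mul2
  c6: issue SUB r0<-Add2  regs: r0:Add2,r1:Mul1,r2:6,r3:1,r4:Mul2
  c7: issue SUB r0<-Add3  regs: r0:Add3,r1:Mul1,r2:6,r3:1,r4:Mul2
  c8: CDB Add1=5; issue ADD r3<-Add1  regs: r0:Add3,r1:Mul1,r2:6,r3:Add1,r4:Mul2
  c9: -  regs: r0:Add3,r1:Mul1,r2:6,r3:Add1,r4:Mul2
  c10: CDB Add3=-5  regs: r0:-5,r1:Mul1,r2:6,r3:Add1,r4:Mul2
  c11: CDB Mul1=6  regs: r0:-5,r1:6,r2:6,r3:Add1,r4:Mul2
  c12: CDB Mul2=49  regs: r0:-5,r1:6,r2:6,r3:Add1,r4:49
  c13: -  regs: r0:-5,r1:6,r2:6,r3:Add1,r4:49
  c14: -  regs: r0:-5,r1:6,r2:6,r3:Add1,r4:49
  c15: CDB Add1=55  regs: r0:-5,r1:6,r2:6,r3:55,r4:49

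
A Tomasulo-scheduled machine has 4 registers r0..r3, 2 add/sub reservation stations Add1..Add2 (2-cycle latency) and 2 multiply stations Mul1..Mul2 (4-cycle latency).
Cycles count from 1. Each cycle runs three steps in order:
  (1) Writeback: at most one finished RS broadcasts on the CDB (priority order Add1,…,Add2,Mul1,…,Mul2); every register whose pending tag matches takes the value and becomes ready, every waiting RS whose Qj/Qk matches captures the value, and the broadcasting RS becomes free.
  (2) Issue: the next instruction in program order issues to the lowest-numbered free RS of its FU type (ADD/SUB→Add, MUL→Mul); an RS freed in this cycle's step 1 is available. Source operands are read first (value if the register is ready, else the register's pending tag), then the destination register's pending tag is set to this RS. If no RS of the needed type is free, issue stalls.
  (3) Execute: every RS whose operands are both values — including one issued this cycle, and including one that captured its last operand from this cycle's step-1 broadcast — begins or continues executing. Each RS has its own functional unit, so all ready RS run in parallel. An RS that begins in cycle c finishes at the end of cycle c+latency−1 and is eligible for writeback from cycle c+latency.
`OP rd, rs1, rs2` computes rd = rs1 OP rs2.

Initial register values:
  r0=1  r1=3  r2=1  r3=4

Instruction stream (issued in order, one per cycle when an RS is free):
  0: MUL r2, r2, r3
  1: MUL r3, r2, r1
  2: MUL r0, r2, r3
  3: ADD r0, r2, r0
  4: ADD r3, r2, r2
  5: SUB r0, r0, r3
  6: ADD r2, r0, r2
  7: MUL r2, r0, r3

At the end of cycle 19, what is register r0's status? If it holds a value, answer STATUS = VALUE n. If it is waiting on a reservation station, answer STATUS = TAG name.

STATUS = VALUE 44

c1: issue MUL r2<-Mul1 | r0:1,r1:3,r2:Mul1,r3:4
c2: issue MUL r3<-Mul2 | r0:1,r1:3,r2:Mul1,r3:Mul2
c3: stall | r0:1,r1:3,r2:Mul1,r3:Mul2
c4: stall | r0:1,r1:3,r2:Mul1,r3:Mul2
c5: CDB Mul1=4; issue MUL r0<-Mul1 | r0:Mul1,r1:3,r2:4,r3:Mul2
c6: issue ADD r0<-Add1 | r0:Add1,r1:3,r2:4,r3:Mul2
c7: issue ADD r3<-Add2 | r0:Add1,r1:3,r2:4,r3:Add2
c8: stall | r0:Add1,r1:3,r2:4,r3:Add2
c9: CDB Add2=8; issue SUB r0<-Add2 | r0:Add2,r1:3,r2:4,r3:8
c10: CDB Mul2=12; stall | r0:Add2,r1:3,r2:4,r3:8
c11: stall | r0:Add2,r1:3,r2:4,r3:8
c12: stall | r0:Add2,r1:3,r2:4,r3:8
c13: stall | r0:Add2,r1:3,r2:4,r3:8
c14: CDB Mul1=48; stall | r0:Add2,r1:3,r2:4,r3:8
c15: stall | r0:Add2,r1:3,r2:4,r3:8
c16: CDB Add1=52; issue ADD r2<-Add1 | r0:Add2,r1:3,r2:Add1,r3:8
c17: issue MUL r2<-Mul1 | r0:Add2,r1:3,r2:Mul1,r3:8
c18: CDB Add2=44 | r0:44,r1:3,r2:Mul1,r3:8
c19: - | r0:44,r1:3,r2:Mul1,r3:8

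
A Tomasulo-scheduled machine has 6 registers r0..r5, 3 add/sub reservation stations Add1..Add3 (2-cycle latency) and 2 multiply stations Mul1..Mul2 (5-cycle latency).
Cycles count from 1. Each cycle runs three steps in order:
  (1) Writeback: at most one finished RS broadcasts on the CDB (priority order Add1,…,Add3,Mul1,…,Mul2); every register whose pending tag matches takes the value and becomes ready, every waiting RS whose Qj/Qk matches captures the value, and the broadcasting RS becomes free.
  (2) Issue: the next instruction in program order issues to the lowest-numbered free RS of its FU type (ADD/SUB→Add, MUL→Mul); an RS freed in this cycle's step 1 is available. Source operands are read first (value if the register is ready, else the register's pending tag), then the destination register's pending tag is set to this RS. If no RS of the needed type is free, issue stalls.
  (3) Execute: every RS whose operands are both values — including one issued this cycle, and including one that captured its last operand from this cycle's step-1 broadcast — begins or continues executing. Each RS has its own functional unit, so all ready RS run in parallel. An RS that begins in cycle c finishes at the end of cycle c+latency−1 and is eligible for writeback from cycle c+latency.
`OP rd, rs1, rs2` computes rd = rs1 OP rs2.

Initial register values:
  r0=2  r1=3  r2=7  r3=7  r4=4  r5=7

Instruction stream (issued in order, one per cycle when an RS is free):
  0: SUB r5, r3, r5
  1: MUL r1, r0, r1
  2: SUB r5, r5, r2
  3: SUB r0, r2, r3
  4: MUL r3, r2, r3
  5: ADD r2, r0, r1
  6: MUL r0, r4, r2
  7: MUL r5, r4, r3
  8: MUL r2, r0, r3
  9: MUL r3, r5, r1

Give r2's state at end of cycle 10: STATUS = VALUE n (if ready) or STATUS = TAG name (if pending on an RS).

cycle 1: issue SUB r5<-Add1 // r0:2,r1:3,r2:7,r3:7,r4:4,r5:Add1
cycle 2: issue MUL r1<-Mul1 // r0:2,r1:Mul1,r2:7,r3:7,r4:4,r5:Add1
cycle 3: CDB Add1=0; issue SUB r5<-Add1 // r0:2,r1:Mul1,r2:7,r3:7,r4:4,r5:Add1
cycle 4: issue SUB r0<-Add2 // r0:Add2,r1:Mul1,r2:7,r3:7,r4:4,r5:Add1
cycle 5: CDB Add1=-7; issue MUL r3<-Mul2 // r0:Add2,r1:Mul1,r2:7,r3:Mul2,r4:4,r5:-7
cycle 6: CDB Add2=0; issue ADD r2<-Add1 // r0:0,r1:Mul1,r2:Add1,r3:Mul2,r4:4,r5:-7
cycle 7: CDB Mul1=6; issue MUL r0<-Mul1 // r0:Mul1,r1:6,r2:Add1,r3:Mul2,r4:4,r5:-7
cycle 8: stall // r0:Mul1,r1:6,r2:Add1,r3:Mul2,r4:4,r5:-7
cycle 9: CDB Add1=6; stall // r0:Mul1,r1:6,r2:6,r3:Mul2,r4:4,r5:-7
cycle 10: CDB Mul2=49; issue MUL r5<-Mul2 // r0:Mul1,r1:6,r2:6,r3:49,r4:4,r5:Mul2

STATUS = VALUE 6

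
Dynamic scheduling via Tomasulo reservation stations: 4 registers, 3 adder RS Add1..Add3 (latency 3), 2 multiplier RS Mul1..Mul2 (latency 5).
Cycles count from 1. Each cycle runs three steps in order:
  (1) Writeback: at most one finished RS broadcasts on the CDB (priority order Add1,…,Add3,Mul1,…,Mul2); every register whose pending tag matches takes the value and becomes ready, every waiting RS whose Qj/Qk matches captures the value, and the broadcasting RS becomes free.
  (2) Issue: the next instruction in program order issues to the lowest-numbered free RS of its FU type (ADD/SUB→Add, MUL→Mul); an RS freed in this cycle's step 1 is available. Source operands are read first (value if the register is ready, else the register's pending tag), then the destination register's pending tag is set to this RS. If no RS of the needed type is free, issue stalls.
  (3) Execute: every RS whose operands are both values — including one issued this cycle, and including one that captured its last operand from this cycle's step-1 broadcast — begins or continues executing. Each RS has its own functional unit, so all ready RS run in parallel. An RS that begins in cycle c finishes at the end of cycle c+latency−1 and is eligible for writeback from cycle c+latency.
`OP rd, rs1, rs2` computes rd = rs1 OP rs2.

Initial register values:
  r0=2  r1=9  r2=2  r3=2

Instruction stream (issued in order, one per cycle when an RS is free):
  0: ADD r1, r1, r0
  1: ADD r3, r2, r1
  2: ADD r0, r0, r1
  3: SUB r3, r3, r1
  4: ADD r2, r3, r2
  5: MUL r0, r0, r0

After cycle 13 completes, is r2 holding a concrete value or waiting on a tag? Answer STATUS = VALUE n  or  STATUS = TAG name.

  c1: issue ADD r1<-Add1  regs: r0:2,r1:Add1,r2:2,r3:2
  c2: issue ADD r3<-Add2  regs: r0:2,r1:Add1,r2:2,r3:Add2
  c3: issue ADD r0<-Add3  regs: r0:Add3,r1:Add1,r2:2,r3:Add2
  c4: CDB Add1=11; issue SUB r3<-Add1  regs: r0:Add3,r1:11,r2:2,r3:Add1
  c5: stall  regs: r0:Add3,r1:11,r2:2,r3:Add1
  c6: stall  regs: r0:Add3,r1:11,r2:2,r3:Add1
  c7: CDB Add2=13; issue ADD r2<-Add2  regs: r0:Add3,r1:11,r2:Add2,r3:Add1
  c8: CDB Add3=13; issue MUL r0<-Mul1  regs: r0:Mul1,r1:11,r2:Add2,r3:Add1
  c9: -  regs: r0:Mul1,r1:11,r2:Add2,r3:Add1
  c10: CDB Add1=2  regs: r0:Mul1,r1:11,r2:Add2,r3:2
  c11: -  regs: r0:Mul1,r1:11,r2:Add2,r3:2
  c12: -  regs: r0:Mul1,r1:11,r2:Add2,r3:2
  c13: CDB Add2=4  regs: r0:Mul1,r1:11,r2:4,r3:2

STATUS = VALUE 4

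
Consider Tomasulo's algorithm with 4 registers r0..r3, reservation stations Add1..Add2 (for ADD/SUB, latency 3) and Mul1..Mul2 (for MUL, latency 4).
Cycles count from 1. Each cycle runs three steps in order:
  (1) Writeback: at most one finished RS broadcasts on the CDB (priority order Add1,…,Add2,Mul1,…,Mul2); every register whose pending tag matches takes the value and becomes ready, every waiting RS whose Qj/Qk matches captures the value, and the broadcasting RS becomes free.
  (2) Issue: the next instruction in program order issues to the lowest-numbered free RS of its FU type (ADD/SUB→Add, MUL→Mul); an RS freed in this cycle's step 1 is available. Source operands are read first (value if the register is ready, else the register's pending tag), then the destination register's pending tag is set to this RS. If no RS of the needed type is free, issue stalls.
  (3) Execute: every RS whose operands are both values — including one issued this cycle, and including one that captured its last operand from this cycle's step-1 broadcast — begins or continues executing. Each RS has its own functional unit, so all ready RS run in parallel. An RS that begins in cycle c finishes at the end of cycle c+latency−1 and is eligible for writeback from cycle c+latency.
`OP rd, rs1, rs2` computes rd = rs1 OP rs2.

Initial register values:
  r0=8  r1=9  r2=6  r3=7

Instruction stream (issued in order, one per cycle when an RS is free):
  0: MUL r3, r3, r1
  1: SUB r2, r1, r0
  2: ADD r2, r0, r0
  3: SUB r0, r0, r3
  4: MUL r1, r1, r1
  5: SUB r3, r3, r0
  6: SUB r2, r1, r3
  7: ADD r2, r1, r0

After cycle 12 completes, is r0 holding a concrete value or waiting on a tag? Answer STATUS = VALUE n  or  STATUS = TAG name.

STATUS = VALUE -55

  c1: issue MUL r3<-Mul1  regs: r0:8,r1:9,r2:6,r3:Mul1
  c2: issue SUB r2<-Add1  regs: r0:8,r1:9,r2:Add1,r3:Mul1
  c3: issue ADD r2<-Add2  regs: r0:8,r1:9,r2:Add2,r3:Mul1
  c4: stall  regs: r0:8,r1:9,r2:Add2,r3:Mul1
  c5: CDB Add1=1; issue SUB r0<-Add1  regs: r0:Add1,r1:9,r2:Add2,r3:Mul1
  c6: CDB Add2=16; issue MUL r1<-Mul2  regs: r0:Add1,r1:Mul2,r2:16,r3:Mul1
  c7: CDB Mul1=63; issue SUB r3<-Add2  regs: r0:Add1,r1:Mul2,r2:16,r3:Add2
  c8: stall  regs: r0:Add1,r1:Mul2,r2:16,r3:Add2
  c9: stall  regs: r0:Add1,r1:Mul2,r2:16,r3:Add2
  c10: CDB Add1=-55; issue SUB r2<-Add1  regs: r0:-55,r1:Mul2,r2:Add1,r3:Add2
  c11: CDB Mul2=81; stall  regs: r0:-55,r1:81,r2:Add1,r3:Add2
  c12: stall  regs: r0:-55,r1:81,r2:Add1,r3:Add2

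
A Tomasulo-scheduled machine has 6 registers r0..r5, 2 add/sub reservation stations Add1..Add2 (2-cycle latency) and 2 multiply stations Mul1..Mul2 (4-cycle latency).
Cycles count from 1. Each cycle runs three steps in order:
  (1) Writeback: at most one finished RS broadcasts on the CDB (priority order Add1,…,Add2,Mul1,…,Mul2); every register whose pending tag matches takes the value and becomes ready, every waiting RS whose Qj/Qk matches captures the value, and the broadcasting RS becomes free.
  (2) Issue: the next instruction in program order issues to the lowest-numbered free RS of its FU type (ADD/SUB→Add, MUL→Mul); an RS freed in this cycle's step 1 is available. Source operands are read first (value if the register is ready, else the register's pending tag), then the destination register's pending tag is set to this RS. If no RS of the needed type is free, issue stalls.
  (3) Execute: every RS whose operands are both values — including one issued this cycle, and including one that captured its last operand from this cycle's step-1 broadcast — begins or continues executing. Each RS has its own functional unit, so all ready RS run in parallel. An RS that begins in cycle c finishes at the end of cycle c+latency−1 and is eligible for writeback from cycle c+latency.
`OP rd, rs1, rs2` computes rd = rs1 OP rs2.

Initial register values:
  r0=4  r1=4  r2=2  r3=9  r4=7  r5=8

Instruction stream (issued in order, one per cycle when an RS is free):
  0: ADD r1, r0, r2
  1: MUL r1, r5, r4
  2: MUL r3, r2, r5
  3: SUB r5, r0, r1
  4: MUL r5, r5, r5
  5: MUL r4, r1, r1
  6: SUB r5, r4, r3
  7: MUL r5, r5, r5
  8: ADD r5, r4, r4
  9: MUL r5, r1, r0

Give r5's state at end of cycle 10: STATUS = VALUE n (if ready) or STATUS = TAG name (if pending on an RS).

STATUS = TAG Add1

  c1: issue ADD r1<-Add1  regs: r0:4,r1:Add1,r2:2,r3:9,r4:7,r5:8
  c2: issue MUL r1<-Mul1  regs: r0:4,r1:Mul1,r2:2,r3:9,r4:7,r5:8
  c3: CDB Add1=6; issue MUL r3<-Mul2  regs: r0:4,r1:Mul1,r2:2,r3:Mul2,r4:7,r5:8
  c4: issue SUB r5<-Add1  regs: r0:4,r1:Mul1,r2:2,r3:Mul2,r4:7,r5:Add1
  c5: stall  regs: r0:4,r1:Mul1,r2:2,r3:Mul2,r4:7,r5:Add1
  c6: CDB Mul1=56; issue MUL r5<-Mul1  regs: r0:4,r1:56,r2:2,r3:Mul2,r4:7,r5:Mul1
  c7: CDB Mul2=16; issue MUL r4<-Mul2  regs: r0:4,r1:56,r2:2,r3:16,r4:Mul2,r5:Mul1
  c8: CDB Add1=-52; issue SUB r5<-Add1  regs: r0:4,r1:56,r2:2,r3:16,r4:Mul2,r5:Add1
  c9: stall  regs: r0:4,r1:56,r2:2,r3:16,r4:Mul2,r5:Add1
  c10: stall  regs: r0:4,r1:56,r2:2,r3:16,r4:Mul2,r5:Add1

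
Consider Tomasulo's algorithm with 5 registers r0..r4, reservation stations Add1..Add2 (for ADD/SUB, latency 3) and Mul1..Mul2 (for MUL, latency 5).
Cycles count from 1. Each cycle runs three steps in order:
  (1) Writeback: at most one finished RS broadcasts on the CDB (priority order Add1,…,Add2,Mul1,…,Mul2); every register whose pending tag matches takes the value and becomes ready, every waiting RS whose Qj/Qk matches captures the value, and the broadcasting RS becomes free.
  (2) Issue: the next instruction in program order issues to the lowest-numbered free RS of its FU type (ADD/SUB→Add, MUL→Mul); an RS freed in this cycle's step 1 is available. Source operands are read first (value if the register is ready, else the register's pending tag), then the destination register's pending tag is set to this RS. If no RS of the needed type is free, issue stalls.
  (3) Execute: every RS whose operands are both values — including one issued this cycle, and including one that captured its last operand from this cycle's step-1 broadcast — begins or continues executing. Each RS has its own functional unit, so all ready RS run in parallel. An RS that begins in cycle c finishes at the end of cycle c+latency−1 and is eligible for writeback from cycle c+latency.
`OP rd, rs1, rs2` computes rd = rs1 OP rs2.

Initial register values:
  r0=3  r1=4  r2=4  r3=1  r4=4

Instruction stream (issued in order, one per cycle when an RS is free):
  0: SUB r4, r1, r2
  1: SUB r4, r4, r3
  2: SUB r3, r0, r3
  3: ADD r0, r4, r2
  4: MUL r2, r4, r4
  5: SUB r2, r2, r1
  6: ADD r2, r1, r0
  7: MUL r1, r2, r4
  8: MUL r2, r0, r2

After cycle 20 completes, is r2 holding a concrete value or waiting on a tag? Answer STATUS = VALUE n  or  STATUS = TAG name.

cycle 1: issue SUB r4<-Add1 // r0:3,r1:4,r2:4,r3:1,r4:Add1
cycle 2: issue SUB r4<-Add2 // r0:3,r1:4,r2:4,r3:1,r4:Add2
cycle 3: stall // r0:3,r1:4,r2:4,r3:1,r4:Add2
cycle 4: CDB Add1=0; issue SUB r3<-Add1 // r0:3,r1:4,r2:4,r3:Add1,r4:Add2
cycle 5: stall // r0:3,r1:4,r2:4,r3:Add1,r4:Add2
cycle 6: stall // r0:3,r1:4,r2:4,r3:Add1,r4:Add2
cycle 7: CDB Add1=2; issue ADD r0<-Add1 // r0:Add1,r1:4,r2:4,r3:2,r4:Add2
cycle 8: CDB Add2=-1; issue MUL r2<-Mul1 // r0:Add1,r1:4,r2:Mul1,r3:2,r4:-1
cycle 9: issue SUB r2<-Add2 // r0:Add1,r1:4,r2:Add2,r3:2,r4:-1
cycle 10: stall // r0:Add1,r1:4,r2:Add2,r3:2,r4:-1
cycle 11: CDB Add1=3; issue ADD r2<-Add1 // r0:3,r1:4,r2:Add1,r3:2,r4:-1
cycle 12: issue MUL r1<-Mul2 // r0:3,r1:Mul2,r2:Add1,r3:2,r4:-1
cycle 13: CDB Mul1=1; issue MUL r2<-Mul1 // r0:3,r1:Mul2,r2:Mul1,r3:2,r4:-1
cycle 14: CDB Add1=7 // r0:3,r1:Mul2,r2:Mul1,r3:2,r4:-1
cycle 15: - // r0:3,r1:Mul2,r2:Mul1,r3:2,r4:-1
cycle 16: CDB Add2=-3 // r0:3,r1:Mul2,r2:Mul1,r3:2,r4:-1
cycle 17: - // r0:3,r1:Mul2,r2:Mul1,r3:2,r4:-1
cycle 18: - // r0:3,r1:Mul2,r2:Mul1,r3:2,r4:-1
cycle 19: CDB Mul1=21 // r0:3,r1:Mul2,r2:21,r3:2,r4:-1
cycle 20: CDB Mul2=-7 // r0:3,r1:-7,r2:21,r3:2,r4:-1

STATUS = VALUE 21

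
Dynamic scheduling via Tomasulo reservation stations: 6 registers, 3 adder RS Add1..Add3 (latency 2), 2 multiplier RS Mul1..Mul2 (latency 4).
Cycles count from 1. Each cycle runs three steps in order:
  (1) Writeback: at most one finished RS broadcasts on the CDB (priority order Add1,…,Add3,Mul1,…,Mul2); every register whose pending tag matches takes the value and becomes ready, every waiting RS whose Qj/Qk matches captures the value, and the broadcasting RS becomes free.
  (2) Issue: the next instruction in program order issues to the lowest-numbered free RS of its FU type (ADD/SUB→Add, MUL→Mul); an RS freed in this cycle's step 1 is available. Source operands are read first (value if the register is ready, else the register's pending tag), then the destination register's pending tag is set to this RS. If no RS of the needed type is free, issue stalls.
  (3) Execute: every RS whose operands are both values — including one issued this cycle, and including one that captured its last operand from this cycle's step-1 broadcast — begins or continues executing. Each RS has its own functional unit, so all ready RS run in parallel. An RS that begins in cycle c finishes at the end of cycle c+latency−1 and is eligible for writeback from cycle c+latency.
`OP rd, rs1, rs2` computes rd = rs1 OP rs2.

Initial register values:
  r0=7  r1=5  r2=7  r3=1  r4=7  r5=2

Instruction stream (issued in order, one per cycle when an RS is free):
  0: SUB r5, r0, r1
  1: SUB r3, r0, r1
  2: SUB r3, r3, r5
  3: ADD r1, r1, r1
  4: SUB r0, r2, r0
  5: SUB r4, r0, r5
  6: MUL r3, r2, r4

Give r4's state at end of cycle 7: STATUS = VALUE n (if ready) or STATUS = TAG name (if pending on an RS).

STATUS = TAG Add1

cycle 1: issue SUB r5<-Add1 // r0:7,r1:5,r2:7,r3:1,r4:7,r5:Add1
cycle 2: issue SUB r3<-Add2 // r0:7,r1:5,r2:7,r3:Add2,r4:7,r5:Add1
cycle 3: CDB Add1=2; issue SUB r3<-Add1 // r0:7,r1:5,r2:7,r3:Add1,r4:7,r5:2
cycle 4: CDB Add2=2; issue ADD r1<-Add2 // r0:7,r1:Add2,r2:7,r3:Add1,r4:7,r5:2
cycle 5: issue SUB r0<-Add3 // r0:Add3,r1:Add2,r2:7,r3:Add1,r4:7,r5:2
cycle 6: CDB Add1=0; issue SUB r4<-Add1 // r0:Add3,r1:Add2,r2:7,r3:0,r4:Add1,r5:2
cycle 7: CDB Add2=10; issue MUL r3<-Mul1 // r0:Add3,r1:10,r2:7,r3:Mul1,r4:Add1,r5:2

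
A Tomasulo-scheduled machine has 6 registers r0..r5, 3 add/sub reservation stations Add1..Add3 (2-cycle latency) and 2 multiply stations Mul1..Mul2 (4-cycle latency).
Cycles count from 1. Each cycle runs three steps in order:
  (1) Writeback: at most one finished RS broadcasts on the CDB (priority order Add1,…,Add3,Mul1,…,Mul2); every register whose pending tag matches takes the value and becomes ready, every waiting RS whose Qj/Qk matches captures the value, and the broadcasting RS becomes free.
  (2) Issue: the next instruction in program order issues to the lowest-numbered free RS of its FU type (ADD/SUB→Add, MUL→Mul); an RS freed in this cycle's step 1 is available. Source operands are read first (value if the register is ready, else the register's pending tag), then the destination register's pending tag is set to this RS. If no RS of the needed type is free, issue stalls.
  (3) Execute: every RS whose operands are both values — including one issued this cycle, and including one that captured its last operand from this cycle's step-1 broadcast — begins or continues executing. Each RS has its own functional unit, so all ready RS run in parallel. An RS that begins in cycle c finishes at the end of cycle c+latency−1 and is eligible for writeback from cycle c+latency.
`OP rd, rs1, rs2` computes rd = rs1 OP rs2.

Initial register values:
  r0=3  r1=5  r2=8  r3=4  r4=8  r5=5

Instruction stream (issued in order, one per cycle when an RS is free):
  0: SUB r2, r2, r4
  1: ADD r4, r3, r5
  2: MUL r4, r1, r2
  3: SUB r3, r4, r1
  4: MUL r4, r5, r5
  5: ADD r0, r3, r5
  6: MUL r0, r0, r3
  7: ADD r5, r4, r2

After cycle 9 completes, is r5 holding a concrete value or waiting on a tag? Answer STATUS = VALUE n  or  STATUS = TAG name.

  c1: issue SUB r2<-Add1  regs: r0:3,r1:5,r2:Add1,r3:4,r4:8,r5:5
  c2: issue ADD r4<-Add2  regs: r0:3,r1:5,r2:Add1,r3:4,r4:Add2,r5:5
  c3: CDB Add1=0; issue MUL r4<-Mul1  regs: r0:3,r1:5,r2:0,r3:4,r4:Mul1,r5:5
  c4: CDB Add2=9; issue SUB r3<-Add1  regs: r0:3,r1:5,r2:0,r3:Add1,r4:Mul1,r5:5
  c5: issue MUL r4<-Mul2  regs: r0:3,r1:5,r2:0,r3:Add1,r4:Mul2,r5:5
  c6: issue ADD r0<-Add2  regs: r0:Add2,r1:5,r2:0,r3:Add1,r4:Mul2,r5:5
  c7: CDB Mul1=0; issue MUL r0<-Mul1  regs: r0:Mul1,r1:5,r2:0,r3:Add1,r4:Mul2,r5:5
  c8: issue ADD r5<-Add3  regs: r0:Mul1,r1:5,r2:0,r3:Add1,r4:Mul2,r5:Add3
  c9: CDB Add1=-5  regs: r0:Mul1,r1:5,r2:0,r3:-5,r4:Mul2,r5:Add3

STATUS = TAG Add3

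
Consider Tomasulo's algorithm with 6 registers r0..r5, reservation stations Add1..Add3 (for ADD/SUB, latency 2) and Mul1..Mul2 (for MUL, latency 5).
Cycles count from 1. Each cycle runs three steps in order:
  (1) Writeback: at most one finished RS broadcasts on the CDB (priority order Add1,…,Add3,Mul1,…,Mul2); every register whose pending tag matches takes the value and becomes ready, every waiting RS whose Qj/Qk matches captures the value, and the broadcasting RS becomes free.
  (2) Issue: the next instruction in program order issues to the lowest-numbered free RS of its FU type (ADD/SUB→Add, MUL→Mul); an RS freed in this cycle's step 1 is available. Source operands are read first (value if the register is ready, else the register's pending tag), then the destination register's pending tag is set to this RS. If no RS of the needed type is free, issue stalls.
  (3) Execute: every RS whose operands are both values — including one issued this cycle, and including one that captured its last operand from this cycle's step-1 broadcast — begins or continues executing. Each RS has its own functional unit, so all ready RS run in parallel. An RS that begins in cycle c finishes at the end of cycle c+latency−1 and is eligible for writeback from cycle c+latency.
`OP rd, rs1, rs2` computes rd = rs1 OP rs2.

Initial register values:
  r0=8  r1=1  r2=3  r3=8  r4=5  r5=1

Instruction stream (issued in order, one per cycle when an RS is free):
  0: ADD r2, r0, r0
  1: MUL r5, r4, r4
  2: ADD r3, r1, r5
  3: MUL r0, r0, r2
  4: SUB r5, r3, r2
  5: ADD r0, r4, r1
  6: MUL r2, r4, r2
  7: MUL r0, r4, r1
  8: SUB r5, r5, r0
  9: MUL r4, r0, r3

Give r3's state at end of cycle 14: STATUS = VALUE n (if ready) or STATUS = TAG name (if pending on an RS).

c1: issue ADD r2<-Add1 | r0:8,r1:1,r2:Add1,r3:8,r4:5,r5:1
c2: issue MUL r5<-Mul1 | r0:8,r1:1,r2:Add1,r3:8,r4:5,r5:Mul1
c3: CDB Add1=16; issue ADD r3<-Add1 | r0:8,r1:1,r2:16,r3:Add1,r4:5,r5:Mul1
c4: issue MUL r0<-Mul2 | r0:Mul2,r1:1,r2:16,r3:Add1,r4:5,r5:Mul1
c5: issue SUB r5<-Add2 | r0:Mul2,r1:1,r2:16,r3:Add1,r4:5,r5:Add2
c6: issue ADD r0<-Add3 | r0:Add3,r1:1,r2:16,r3:Add1,r4:5,r5:Add2
c7: CDB Mul1=25; issue MUL r2<-Mul1 | r0:Add3,r1:1,r2:Mul1,r3:Add1,r4:5,r5:Add2
c8: CDB Add3=6; stall | r0:6,r1:1,r2:Mul1,r3:Add1,r4:5,r5:Add2
c9: CDB Add1=26; stall | r0:6,r1:1,r2:Mul1,r3:26,r4:5,r5:Add2
c10: CDB Mul2=128; issue MUL r0<-Mul2 | r0:Mul2,r1:1,r2:Mul1,r3:26,r4:5,r5:Add2
c11: CDB Add2=10; issue SUB r5<-Add1 | r0:Mul2,r1:1,r2:Mul1,r3:26,r4:5,r5:Add1
c12: CDB Mul1=80; issue MUL r4<-Mul1 | r0:Mul2,r1:1,r2:80,r3:26,r4:Mul1,r5:Add1
c13: - | r0:Mul2,r1:1,r2:80,r3:26,r4:Mul1,r5:Add1
c14: - | r0:Mul2,r1:1,r2:80,r3:26,r4:Mul1,r5:Add1

STATUS = VALUE 26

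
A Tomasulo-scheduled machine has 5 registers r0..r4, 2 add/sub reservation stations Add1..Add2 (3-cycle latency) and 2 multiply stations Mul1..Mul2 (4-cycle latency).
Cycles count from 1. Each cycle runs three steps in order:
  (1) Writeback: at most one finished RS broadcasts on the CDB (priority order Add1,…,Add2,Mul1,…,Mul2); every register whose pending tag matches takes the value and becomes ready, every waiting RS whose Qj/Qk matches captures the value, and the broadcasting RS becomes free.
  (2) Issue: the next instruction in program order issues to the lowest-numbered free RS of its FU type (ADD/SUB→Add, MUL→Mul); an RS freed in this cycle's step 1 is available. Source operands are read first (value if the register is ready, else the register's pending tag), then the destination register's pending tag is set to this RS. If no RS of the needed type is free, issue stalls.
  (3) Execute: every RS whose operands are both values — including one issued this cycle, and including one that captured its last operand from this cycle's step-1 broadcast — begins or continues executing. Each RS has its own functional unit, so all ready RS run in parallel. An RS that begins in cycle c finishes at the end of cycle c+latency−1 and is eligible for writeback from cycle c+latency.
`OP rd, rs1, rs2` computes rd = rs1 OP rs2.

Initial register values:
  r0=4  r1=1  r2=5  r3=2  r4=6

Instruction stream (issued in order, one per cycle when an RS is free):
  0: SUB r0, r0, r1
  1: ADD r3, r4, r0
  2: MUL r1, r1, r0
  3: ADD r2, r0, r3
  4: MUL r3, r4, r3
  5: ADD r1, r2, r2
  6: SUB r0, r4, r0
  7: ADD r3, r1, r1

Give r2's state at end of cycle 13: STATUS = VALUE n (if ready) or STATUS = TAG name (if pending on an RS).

STATUS = VALUE 12

  c1: issue SUB r0<-Add1  regs: r0:Add1,r1:1,r2:5,r3:2,r4:6
  c2: issue ADD r3<-Add2  regs: r0:Add1,r1:1,r2:5,r3:Add2,r4:6
  c3: issue MUL r1<-Mul1  regs: r0:Add1,r1:Mul1,r2:5,r3:Add2,r4:6
  c4: CDB Add1=3; issue ADD r2<-Add1  regs: r0:3,r1:Mul1,r2:Add1,r3:Add2,r4:6
  c5: issue MUL r3<-Mul2  regs: r0:3,r1:Mul1,r2:Add1,r3:Mul2,r4:6
  c6: stall  regs: r0:3,r1:Mul1,r2:Add1,r3:Mul2,r4:6
  c7: CDB Add2=9; issue ADD r1<-Add2  regs: r0:3,r1:Add2,r2:Add1,r3:Mul2,r4:6
  c8: CDB Mul1=3; stall  regs: r0:3,r1:Add2,r2:Add1,r3:Mul2,r4:6
  c9: stall  regs: r0:3,r1:Add2,r2:Add1,r3:Mul2,r4:6
  c10: CDB Add1=12; issue SUB r0<-Add1  regs: r0:Add1,r1:Add2,r2:12,r3:Mul2,r4:6
  c11: CDB Mul2=54; stall  regs: r0:Add1,r1:Add2,r2:12,r3:54,r4:6
  c12: stall  regs: r0:Add1,r1:Add2,r2:12,r3:54,r4:6
  c13: CDB Add1=3; issue ADD r3<-Add1  regs: r0:3,r1:Add2,r2:12,r3:Add1,r4:6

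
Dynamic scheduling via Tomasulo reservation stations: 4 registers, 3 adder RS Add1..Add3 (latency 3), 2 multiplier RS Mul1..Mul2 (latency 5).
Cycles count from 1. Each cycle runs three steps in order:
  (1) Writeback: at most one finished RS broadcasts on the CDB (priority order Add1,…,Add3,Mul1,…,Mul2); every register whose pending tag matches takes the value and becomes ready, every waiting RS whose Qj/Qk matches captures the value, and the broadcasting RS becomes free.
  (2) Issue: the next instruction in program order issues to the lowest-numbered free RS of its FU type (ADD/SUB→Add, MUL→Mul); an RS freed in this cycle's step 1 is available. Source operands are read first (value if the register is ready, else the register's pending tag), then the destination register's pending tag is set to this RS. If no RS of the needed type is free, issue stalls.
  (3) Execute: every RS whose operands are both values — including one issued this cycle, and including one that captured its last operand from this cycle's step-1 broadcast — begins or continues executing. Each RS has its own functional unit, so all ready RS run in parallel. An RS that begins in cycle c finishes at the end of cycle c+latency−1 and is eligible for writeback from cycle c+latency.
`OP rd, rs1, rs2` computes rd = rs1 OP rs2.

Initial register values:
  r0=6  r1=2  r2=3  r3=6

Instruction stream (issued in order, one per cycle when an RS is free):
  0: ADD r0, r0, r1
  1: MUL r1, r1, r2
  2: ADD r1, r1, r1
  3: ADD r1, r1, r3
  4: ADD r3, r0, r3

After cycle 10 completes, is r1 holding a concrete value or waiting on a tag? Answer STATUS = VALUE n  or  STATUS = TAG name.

  c1: issue ADD r0<-Add1  regs: r0:Add1,r1:2,r2:3,r3:6
  c2: issue MUL r1<-Mul1  regs: r0:Add1,r1:Mul1,r2:3,r3:6
  c3: issue ADD r1<-Add2  regs: r0:Add1,r1:Add2,r2:3,r3:6
  c4: CDB Add1=8; issue ADD r1<-Add1  regs: r0:8,r1:Add1,r2:3,r3:6
  c5: issue ADD r3<-Add3  regs: r0:8,r1:Add1,r2:3,r3:Add3
  c6: -  regs: r0:8,r1:Add1,r2:3,r3:Add3
  c7: CDB Mul1=6  regs: r0:8,r1:Add1,r2:3,r3:Add3
  c8: CDB Add3=14  regs: r0:8,r1:Add1,r2:3,r3:14
  c9: -  regs: r0:8,r1:Add1,r2:3,r3:14
  c10: CDB Add2=12  regs: r0:8,r1:Add1,r2:3,r3:14

STATUS = TAG Add1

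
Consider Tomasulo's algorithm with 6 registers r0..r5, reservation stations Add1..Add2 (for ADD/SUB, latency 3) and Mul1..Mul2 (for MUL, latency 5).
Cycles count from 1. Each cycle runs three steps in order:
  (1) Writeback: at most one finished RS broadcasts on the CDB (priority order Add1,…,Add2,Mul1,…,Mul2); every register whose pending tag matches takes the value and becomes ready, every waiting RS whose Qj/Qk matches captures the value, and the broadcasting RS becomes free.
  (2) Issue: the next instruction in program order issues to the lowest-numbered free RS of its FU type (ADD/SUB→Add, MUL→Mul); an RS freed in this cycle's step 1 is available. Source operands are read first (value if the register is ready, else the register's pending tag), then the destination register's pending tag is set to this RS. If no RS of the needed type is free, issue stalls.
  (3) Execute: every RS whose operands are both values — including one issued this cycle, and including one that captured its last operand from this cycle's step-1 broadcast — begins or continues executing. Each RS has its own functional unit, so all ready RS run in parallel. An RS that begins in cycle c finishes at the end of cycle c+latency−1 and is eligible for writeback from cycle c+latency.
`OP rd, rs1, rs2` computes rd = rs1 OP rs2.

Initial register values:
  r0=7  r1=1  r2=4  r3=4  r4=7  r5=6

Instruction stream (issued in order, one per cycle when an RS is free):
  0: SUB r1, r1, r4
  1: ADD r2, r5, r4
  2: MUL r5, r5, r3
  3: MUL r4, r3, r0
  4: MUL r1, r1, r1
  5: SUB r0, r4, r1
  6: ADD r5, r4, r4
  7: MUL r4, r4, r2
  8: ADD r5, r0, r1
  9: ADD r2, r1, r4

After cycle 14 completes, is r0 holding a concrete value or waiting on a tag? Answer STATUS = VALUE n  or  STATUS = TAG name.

STATUS = TAG Add1

c1: issue SUB r1<-Add1 | r0:7,r1:Add1,r2:4,r3:4,r4:7,r5:6
c2: issue ADD r2<-Add2 | r0:7,r1:Add1,r2:Add2,r3:4,r4:7,r5:6
c3: issue MUL r5<-Mul1 | r0:7,r1:Add1,r2:Add2,r3:4,r4:7,r5:Mul1
c4: CDB Add1=-6; issue MUL r4<-Mul2 | r0:7,r1:-6,r2:Add2,r3:4,r4:Mul2,r5:Mul1
c5: CDB Add2=13; stall | r0:7,r1:-6,r2:13,r3:4,r4:Mul2,r5:Mul1
c6: stall | r0:7,r1:-6,r2:13,r3:4,r4:Mul2,r5:Mul1
c7: stall | r0:7,r1:-6,r2:13,r3:4,r4:Mul2,r5:Mul1
c8: CDB Mul1=24; issue MUL r1<-Mul1 | r0:7,r1:Mul1,r2:13,r3:4,r4:Mul2,r5:24
c9: CDB Mul2=28; issue SUB r0<-Add1 | r0:Add1,r1:Mul1,r2:13,r3:4,r4:28,r5:24
c10: issue ADD r5<-Add2 | r0:Add1,r1:Mul1,r2:13,r3:4,r4:28,r5:Add2
c11: issue MUL r4<-Mul2 | r0:Add1,r1:Mul1,r2:13,r3:4,r4:Mul2,r5:Add2
c12: stall | r0:Add1,r1:Mul1,r2:13,r3:4,r4:Mul2,r5:Add2
c13: CDB Add2=56; issue ADD r5<-Add2 | r0:Add1,r1:Mul1,r2:13,r3:4,r4:Mul2,r5:Add2
c14: CDB Mul1=36; stall | r0:Add1,r1:36,r2:13,r3:4,r4:Mul2,r5:Add2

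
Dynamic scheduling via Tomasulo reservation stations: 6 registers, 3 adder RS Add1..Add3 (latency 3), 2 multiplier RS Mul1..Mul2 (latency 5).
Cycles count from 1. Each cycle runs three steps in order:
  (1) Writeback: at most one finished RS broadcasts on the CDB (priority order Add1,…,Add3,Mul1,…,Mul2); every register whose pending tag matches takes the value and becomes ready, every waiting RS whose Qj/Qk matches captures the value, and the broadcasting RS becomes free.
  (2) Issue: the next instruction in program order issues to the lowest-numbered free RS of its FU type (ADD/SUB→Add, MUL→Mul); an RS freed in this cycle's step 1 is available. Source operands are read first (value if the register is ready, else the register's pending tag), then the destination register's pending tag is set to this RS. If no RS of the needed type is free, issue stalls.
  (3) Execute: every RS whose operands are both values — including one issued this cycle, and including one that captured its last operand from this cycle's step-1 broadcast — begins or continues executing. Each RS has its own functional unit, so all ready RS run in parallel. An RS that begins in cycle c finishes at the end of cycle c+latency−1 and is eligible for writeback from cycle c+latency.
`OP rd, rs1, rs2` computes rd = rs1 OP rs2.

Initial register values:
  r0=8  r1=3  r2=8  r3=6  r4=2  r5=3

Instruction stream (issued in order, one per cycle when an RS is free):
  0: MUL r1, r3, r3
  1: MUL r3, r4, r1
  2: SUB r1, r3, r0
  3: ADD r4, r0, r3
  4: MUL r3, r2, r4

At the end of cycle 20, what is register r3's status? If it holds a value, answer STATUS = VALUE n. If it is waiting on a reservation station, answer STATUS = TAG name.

STATUS = VALUE 640

  c1: issue MUL r1<-Mul1  regs: r0:8,r1:Mul1,r2:8,r3:6,r4:2,r5:3
  c2: issue MUL r3<-Mul2  regs: r0:8,r1:Mul1,r2:8,r3:Mul2,r4:2,r5:3
  c3: issue SUB r1<-Add1  regs: r0:8,r1:Add1,r2:8,r3:Mul2,r4:2,r5:3
  c4: issue ADD r4<-Add2  regs: r0:8,r1:Add1,r2:8,r3:Mul2,r4:Add2,r5:3
  c5: stall  regs: r0:8,r1:Add1,r2:8,r3:Mul2,r4:Add2,r5:3
  c6: CDB Mul1=36; issue MUL r3<-Mul1  regs: r0:8,r1:Add1,r2:8,r3:Mul1,r4:Add2,r5:3
  c7: -  regs: r0:8,r1:Add1,r2:8,r3:Mul1,r4:Add2,r5:3
  c8: -  regs: r0:8,r1:Add1,r2:8,r3:Mul1,r4:Add2,r5:3
  c9: -  regs: r0:8,r1:Add1,r2:8,r3:Mul1,r4:Add2,r5:3
  c10: -  regs: r0:8,r1:Add1,r2:8,r3:Mul1,r4:Add2,r5:3
  c11: CDB Mul2=72  regs: r0:8,r1:Add1,r2:8,r3:Mul1,r4:Add2,r5:3
  c12: -  regs: r0:8,r1:Add1,r2:8,r3:Mul1,r4:Add2,r5:3
  c13: -  regs: r0:8,r1:Add1,r2:8,r3:Mul1,r4:Add2,r5:3
  c14: CDB Add1=64  regs: r0:8,r1:64,r2:8,r3:Mul1,r4:Add2,r5:3
  c15: CDB Add2=80  regs: r0:8,r1:64,r2:8,r3:Mul1,r4:80,r5:3
  c16: -  regs: r0:8,r1:64,r2:8,r3:Mul1,r4:80,r5:3
  c17: -  regs: r0:8,r1:64,r2:8,r3:Mul1,r4:80,r5:3
  c18: -  regs: r0:8,r1:64,r2:8,r3:Mul1,r4:80,r5:3
  c19: -  regs: r0:8,r1:64,r2:8,r3:Mul1,r4:80,r5:3
  c20: CDB Mul1=640  regs: r0:8,r1:64,r2:8,r3:640,r4:80,r5:3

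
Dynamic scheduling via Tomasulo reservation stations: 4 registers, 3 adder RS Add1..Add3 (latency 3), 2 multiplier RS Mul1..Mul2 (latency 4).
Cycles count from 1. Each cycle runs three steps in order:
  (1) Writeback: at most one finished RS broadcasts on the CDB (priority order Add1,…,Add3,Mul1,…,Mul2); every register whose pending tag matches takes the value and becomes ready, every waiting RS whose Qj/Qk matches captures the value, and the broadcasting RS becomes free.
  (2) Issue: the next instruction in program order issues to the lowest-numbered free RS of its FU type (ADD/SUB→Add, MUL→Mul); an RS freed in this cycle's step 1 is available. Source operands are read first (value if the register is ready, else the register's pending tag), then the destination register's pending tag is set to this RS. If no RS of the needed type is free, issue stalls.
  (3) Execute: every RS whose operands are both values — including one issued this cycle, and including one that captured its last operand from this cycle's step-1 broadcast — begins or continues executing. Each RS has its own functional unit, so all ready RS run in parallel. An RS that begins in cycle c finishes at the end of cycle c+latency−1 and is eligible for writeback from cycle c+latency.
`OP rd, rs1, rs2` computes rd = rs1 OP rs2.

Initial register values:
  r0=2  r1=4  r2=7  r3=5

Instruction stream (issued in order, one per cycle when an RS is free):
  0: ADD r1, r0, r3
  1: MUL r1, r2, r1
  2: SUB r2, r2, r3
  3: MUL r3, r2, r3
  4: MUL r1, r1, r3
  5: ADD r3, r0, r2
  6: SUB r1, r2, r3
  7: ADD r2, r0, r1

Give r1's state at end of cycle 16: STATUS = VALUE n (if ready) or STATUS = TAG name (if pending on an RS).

STATUS = VALUE -2

c1: issue ADD r1<-Add1 | r0:2,r1:Add1,r2:7,r3:5
c2: issue MUL r1<-Mul1 | r0:2,r1:Mul1,r2:7,r3:5
c3: issue SUB r2<-Add2 | r0:2,r1:Mul1,r2:Add2,r3:5
c4: CDB Add1=7; issue MUL r3<-Mul2 | r0:2,r1:Mul1,r2:Add2,r3:Mul2
c5: stall | r0:2,r1:Mul1,r2:Add2,r3:Mul2
c6: CDB Add2=2; stall | r0:2,r1:Mul1,r2:2,r3:Mul2
c7: stall | r0:2,r1:Mul1,r2:2,r3:Mul2
c8: CDB Mul1=49; issue MUL r1<-Mul1 | r0:2,r1:Mul1,r2:2,r3:Mul2
c9: issue ADD r3<-Add1 | r0:2,r1:Mul1,r2:2,r3:Add1
c10: CDB Mul2=10; issue SUB r1<-Add2 | r0:2,r1:Add2,r2:2,r3:Add1
c11: issue ADD r2<-Add3 | r0:2,r1:Add2,r2:Add3,r3:Add1
c12: CDB Add1=4 | r0:2,r1:Add2,r2:Add3,r3:4
c13: - | r0:2,r1:Add2,r2:Add3,r3:4
c14: CDB Mul1=490 | r0:2,r1:Add2,r2:Add3,r3:4
c15: CDB Add2=-2 | r0:2,r1:-2,r2:Add3,r3:4
c16: - | r0:2,r1:-2,r2:Add3,r3:4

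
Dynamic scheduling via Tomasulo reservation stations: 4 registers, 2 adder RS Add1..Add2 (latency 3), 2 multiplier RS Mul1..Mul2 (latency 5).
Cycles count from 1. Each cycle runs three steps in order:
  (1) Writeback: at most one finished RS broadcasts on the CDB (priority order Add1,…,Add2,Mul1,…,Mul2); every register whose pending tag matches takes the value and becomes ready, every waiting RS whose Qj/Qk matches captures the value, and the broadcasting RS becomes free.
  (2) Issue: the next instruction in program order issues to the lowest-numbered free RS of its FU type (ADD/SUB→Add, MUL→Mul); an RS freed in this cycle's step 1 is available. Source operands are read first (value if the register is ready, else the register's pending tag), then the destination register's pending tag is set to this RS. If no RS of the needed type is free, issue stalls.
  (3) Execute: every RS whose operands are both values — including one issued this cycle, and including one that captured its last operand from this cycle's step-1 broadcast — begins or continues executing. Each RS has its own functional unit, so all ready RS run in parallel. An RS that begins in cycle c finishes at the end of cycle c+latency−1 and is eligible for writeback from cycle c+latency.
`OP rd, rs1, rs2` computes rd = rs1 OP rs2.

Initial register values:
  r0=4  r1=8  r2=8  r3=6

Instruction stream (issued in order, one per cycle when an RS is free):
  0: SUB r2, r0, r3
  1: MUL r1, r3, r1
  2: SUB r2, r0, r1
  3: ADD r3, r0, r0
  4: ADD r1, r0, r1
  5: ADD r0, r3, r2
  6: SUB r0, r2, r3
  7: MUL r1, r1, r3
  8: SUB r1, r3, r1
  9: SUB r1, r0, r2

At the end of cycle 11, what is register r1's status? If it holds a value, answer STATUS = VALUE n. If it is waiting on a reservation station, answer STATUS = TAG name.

STATUS = VALUE 52

c1: issue SUB r2<-Add1 | r0:4,r1:8,r2:Add1,r3:6
c2: issue MUL r1<-Mul1 | r0:4,r1:Mul1,r2:Add1,r3:6
c3: issue SUB r2<-Add2 | r0:4,r1:Mul1,r2:Add2,r3:6
c4: CDB Add1=-2; issue ADD r3<-Add1 | r0:4,r1:Mul1,r2:Add2,r3:Add1
c5: stall | r0:4,r1:Mul1,r2:Add2,r3:Add1
c6: stall | r0:4,r1:Mul1,r2:Add2,r3:Add1
c7: CDB Add1=8; issue ADD r1<-Add1 | r0:4,r1:Add1,r2:Add2,r3:8
c8: CDB Mul1=48; stall | r0:4,r1:Add1,r2:Add2,r3:8
c9: stall | r0:4,r1:Add1,r2:Add2,r3:8
c10: stall | r0:4,r1:Add1,r2:Add2,r3:8
c11: CDB Add1=52; issue ADD r0<-Add1 | r0:Add1,r1:52,r2:Add2,r3:8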